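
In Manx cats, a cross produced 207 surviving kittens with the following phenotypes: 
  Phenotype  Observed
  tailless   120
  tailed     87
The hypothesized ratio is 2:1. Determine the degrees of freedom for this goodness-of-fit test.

1

A goodness-of-fit test with 2 phenotype classes has df = 2 − 1 = 1.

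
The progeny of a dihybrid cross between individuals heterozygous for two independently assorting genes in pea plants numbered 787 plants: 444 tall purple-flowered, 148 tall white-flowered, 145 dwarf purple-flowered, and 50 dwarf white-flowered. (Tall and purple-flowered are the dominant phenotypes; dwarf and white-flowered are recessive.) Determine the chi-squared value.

A dihybrid F₂ with independent assortment and complete dominance at both loci gives a 9:3:3:1 phenotypic ratio.
The 9:3:3:1 ratio has 16 parts, so with N = 787 the expected counts are:
  tall purple-flowered: 787 × 9/16 = 442.6875
  tall white-flowered: 787 × 3/16 = 147.5625
  dwarf purple-flowered: 787 × 3/16 = 147.5625
  dwarf white-flowered: 787 × 1/16 = 49.1875
χ² = Σ (O − E)² / E
  tall purple-flowered: (444 − 442.6875)² / 442.6875 = 0.0039
  tall white-flowered: (148 − 147.5625)² / 147.5625 = 0.0013
  dwarf purple-flowered: (145 − 147.5625)² / 147.5625 = 0.0445
  dwarf white-flowered: (50 − 49.1875)² / 49.1875 = 0.0134
χ² = 0.0039 + 0.0013 + 0.0445 + 0.0134 = 0.0631 ≈ 0.063

0.063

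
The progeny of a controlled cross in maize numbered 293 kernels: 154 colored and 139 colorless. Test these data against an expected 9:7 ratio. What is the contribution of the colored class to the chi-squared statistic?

Total ratio parts = 16. Expected numbers out of 293:
  colored: 293 × 9/16 = 164.8125
  colorless: 293 × 7/16 = 128.1875
Contribution of colored: (154 − 164.8125)² / 164.8125 = 0.7094

0.709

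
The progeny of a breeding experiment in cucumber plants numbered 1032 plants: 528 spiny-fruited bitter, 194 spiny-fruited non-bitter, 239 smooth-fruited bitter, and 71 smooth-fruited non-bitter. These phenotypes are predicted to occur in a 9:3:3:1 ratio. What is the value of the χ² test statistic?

Total ratio parts = 16. Expected numbers out of 1032:
  spiny-fruited bitter: 1032 × 9/16 = 580.5
  spiny-fruited non-bitter: 1032 × 3/16 = 193.5
  smooth-fruited bitter: 1032 × 3/16 = 193.5
  smooth-fruited non-bitter: 1032 × 1/16 = 64.5
χ² = Σ (O − E)² / E
  spiny-fruited bitter: (528 − 580.5)² / 580.5 = 4.7481
  spiny-fruited non-bitter: (194 − 193.5)² / 193.5 = 0.0013
  smooth-fruited bitter: (239 − 193.5)² / 193.5 = 10.6990
  smooth-fruited non-bitter: (71 − 64.5)² / 64.5 = 0.6550
χ² = 4.7481 + 0.0013 + 10.6990 + 0.6550 = 16.1034 ≈ 16.103

16.103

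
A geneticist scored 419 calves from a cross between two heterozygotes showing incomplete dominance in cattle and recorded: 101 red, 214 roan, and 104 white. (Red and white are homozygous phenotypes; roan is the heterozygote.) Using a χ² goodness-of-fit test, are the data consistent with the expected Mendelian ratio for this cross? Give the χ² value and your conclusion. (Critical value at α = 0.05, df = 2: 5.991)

With incomplete dominance, a heterozygote × heterozygote cross gives a 1:2:1 phenotypic ratio.
Expected counts for N = 419 under a 1:2:1 ratio (total parts = 4):
  red: 419 × 1/4 = 104.75
  roan: 419 × 2/4 = 209.5
  white: 419 × 1/4 = 104.75
χ² = Σ (O − E)² / E
  red: (101 − 104.75)² / 104.75 = 0.1342
  roan: (214 − 209.5)² / 209.5 = 0.0967
  white: (104 − 104.75)² / 104.75 = 0.0054
χ² = 0.1342 + 0.0967 + 0.0054 = 0.2363 ≈ 0.236
Degrees of freedom = 3 − 1 = 2; critical value at α = 0.05 is 5.991.
Since 0.236 < 5.991, we fail to reject the null hypothesis — the data are consistent with the 1:2:1 ratio.

0.236; consistent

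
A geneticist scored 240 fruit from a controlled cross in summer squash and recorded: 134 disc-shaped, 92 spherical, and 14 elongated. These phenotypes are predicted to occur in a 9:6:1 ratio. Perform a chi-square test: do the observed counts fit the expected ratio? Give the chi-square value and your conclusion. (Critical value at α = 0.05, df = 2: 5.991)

0.119; consistent

The 9:6:1 ratio has 16 parts, so with N = 240 the expected counts are:
  disc-shaped: 240 × 9/16 = 135
  spherical: 240 × 6/16 = 90
  elongated: 240 × 1/16 = 15
χ² = Σ (O − E)² / E
  disc-shaped: (134 − 135)² / 135 = 0.0074
  spherical: (92 − 90)² / 90 = 0.0444
  elongated: (14 − 15)² / 15 = 0.0667
χ² = 0.0074 + 0.0444 + 0.0667 = 0.1185 ≈ 0.119
Degrees of freedom = 3 − 1 = 2; critical value at α = 0.05 is 5.991.
Since 0.119 < 5.991, we fail to reject the null hypothesis — the data are consistent with the 9:6:1 ratio.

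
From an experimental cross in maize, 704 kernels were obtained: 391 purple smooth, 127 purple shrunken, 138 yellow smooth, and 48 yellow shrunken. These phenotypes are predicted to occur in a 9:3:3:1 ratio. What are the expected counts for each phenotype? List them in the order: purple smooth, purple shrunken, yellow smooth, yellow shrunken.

396, 132, 132, 44

The 9:3:3:1 ratio has 16 parts, so with N = 704 the expected counts are:
  purple smooth: 704 × 9/16 = 396
  purple shrunken: 704 × 3/16 = 132
  yellow smooth: 704 × 3/16 = 132
  yellow shrunken: 704 × 1/16 = 44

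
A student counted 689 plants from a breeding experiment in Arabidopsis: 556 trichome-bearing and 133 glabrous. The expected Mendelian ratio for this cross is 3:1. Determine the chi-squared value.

The 3:1 ratio has 4 parts, so with N = 689 the expected counts are:
  trichome-bearing: 689 × 3/4 = 516.75
  glabrous: 689 × 1/4 = 172.25
χ² = Σ (O − E)² / E
  trichome-bearing: (556 − 516.75)² / 516.75 = 2.9813
  glabrous: (133 − 172.25)² / 172.25 = 8.9438
χ² = 2.9813 + 8.9438 = 11.9251 ≈ 11.925

11.925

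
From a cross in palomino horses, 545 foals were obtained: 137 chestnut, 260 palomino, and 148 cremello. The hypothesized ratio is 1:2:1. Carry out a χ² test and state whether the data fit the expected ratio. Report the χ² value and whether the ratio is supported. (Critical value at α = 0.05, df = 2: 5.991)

Under the 1:2:1 hypothesis (Σ ratio = 4, N = 545):
  chestnut: 545 × 1/4 = 136.25
  palomino: 545 × 2/4 = 272.5
  cremello: 545 × 1/4 = 136.25
χ² = Σ (O − E)² / E
  chestnut: (137 − 136.25)² / 136.25 = 0.0041
  palomino: (260 − 272.5)² / 272.5 = 0.5734
  cremello: (148 − 136.25)² / 136.25 = 1.0133
χ² = 0.0041 + 0.5734 + 1.0133 = 1.5908 ≈ 1.591
Degrees of freedom = 3 − 1 = 2; critical value at α = 0.05 is 5.991.
Since 1.591 < 5.991, we fail to reject the null hypothesis — the data are consistent with the 1:2:1 ratio.

1.591; consistent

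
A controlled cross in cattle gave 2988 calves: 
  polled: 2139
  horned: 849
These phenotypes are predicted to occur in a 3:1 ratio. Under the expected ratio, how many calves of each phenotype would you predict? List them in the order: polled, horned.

Under the 3:1 hypothesis (Σ ratio = 4, N = 2988):
  polled: 2988 × 3/4 = 2241
  horned: 2988 × 1/4 = 747

2241, 747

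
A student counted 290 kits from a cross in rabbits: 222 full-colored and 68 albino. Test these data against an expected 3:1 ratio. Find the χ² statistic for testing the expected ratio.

Expected counts for N = 290 under a 3:1 ratio (total parts = 4):
  full-colored: 290 × 3/4 = 217.5
  albino: 290 × 1/4 = 72.5
χ² = Σ (O − E)² / E
  full-colored: (222 − 217.5)² / 217.5 = 0.0931
  albino: (68 − 72.5)² / 72.5 = 0.2793
χ² = 0.0931 + 0.2793 = 0.3724 ≈ 0.372

0.372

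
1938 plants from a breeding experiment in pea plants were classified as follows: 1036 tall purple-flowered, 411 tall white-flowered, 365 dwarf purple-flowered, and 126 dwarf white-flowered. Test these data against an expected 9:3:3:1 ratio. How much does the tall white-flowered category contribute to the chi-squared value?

6.242

Total ratio parts = 16. Expected numbers out of 1938:
  tall purple-flowered: 1938 × 9/16 = 1090.125
  tall white-flowered: 1938 × 3/16 = 363.375
  dwarf purple-flowered: 1938 × 3/16 = 363.375
  dwarf white-flowered: 1938 × 1/16 = 121.125
Contribution of tall white-flowered: (411 − 363.375)² / 363.375 = 6.2419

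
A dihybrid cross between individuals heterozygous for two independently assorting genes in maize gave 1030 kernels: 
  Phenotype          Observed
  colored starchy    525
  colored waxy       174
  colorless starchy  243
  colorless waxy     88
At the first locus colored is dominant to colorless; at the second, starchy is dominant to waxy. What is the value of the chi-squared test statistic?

A dihybrid F₂ with independent assortment and complete dominance at both loci gives a 9:3:3:1 phenotypic ratio.
Expected counts for N = 1030 under a 9:3:3:1 ratio (total parts = 16):
  colored starchy: 1030 × 9/16 = 579.375
  colored waxy: 1030 × 3/16 = 193.125
  colorless starchy: 1030 × 3/16 = 193.125
  colorless waxy: 1030 × 1/16 = 64.375
χ² = Σ (O − E)² / E
  colored starchy: (525 − 579.375)² / 579.375 = 5.1032
  colored waxy: (174 − 193.125)² / 193.125 = 1.8939
  colorless starchy: (243 − 193.125)² / 193.125 = 12.8803
  colorless waxy: (88 − 64.375)² / 64.375 = 8.6701
χ² = 5.1032 + 1.8939 + 12.8803 + 8.6701 = 28.5475 ≈ 28.548

28.548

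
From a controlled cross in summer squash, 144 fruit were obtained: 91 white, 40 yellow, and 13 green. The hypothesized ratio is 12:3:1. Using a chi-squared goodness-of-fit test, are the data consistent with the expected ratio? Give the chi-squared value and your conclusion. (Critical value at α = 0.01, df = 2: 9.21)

10.713; not consistent

Under the 12:3:1 hypothesis (Σ ratio = 16, N = 144):
  white: 144 × 12/16 = 108
  yellow: 144 × 3/16 = 27
  green: 144 × 1/16 = 9
χ² = Σ (O − E)² / E
  white: (91 − 108)² / 108 = 2.6759
  yellow: (40 − 27)² / 27 = 6.2593
  green: (13 − 9)² / 9 = 1.7778
χ² = 2.6759 + 6.2593 + 1.7778 = 10.713
Degrees of freedom = 3 − 1 = 2; critical value at α = 0.01 is 9.21.
Since 10.713 > 9.21, we reject the null hypothesis — the data do not fit the 12:3:1 ratio.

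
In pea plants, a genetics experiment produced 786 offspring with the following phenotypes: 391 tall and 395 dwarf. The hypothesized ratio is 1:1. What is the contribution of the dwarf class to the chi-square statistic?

Under the 1:1 hypothesis (Σ ratio = 2, N = 786):
  tall: 786 × 1/2 = 393
  dwarf: 786 × 1/2 = 393
Contribution of dwarf: (395 − 393)² / 393 = 0.0102

0.010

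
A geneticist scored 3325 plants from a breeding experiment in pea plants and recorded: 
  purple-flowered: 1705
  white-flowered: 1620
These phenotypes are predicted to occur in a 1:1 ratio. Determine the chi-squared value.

2.173

The 1:1 ratio has 2 parts, so with N = 3325 the expected counts are:
  purple-flowered: 3325 × 1/2 = 1662.5
  white-flowered: 3325 × 1/2 = 1662.5
χ² = Σ (O − E)² / E
  purple-flowered: (1705 − 1662.5)² / 1662.5 = 1.0865
  white-flowered: (1620 − 1662.5)² / 1662.5 = 1.0865
χ² = 1.0865 + 1.0865 = 2.173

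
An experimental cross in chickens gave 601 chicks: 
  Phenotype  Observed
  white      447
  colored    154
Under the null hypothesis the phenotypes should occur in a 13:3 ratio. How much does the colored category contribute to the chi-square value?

15.146

Total ratio parts = 16. Expected numbers out of 601:
  white: 601 × 13/16 = 488.3125
  colored: 601 × 3/16 = 112.6875
Contribution of colored: (154 − 112.6875)² / 112.6875 = 15.1456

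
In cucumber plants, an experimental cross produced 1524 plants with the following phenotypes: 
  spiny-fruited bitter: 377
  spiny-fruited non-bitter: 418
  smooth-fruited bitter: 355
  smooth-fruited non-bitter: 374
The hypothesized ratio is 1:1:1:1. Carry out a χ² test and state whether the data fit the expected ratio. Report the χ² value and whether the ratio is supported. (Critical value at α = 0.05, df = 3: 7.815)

Under the 1:1:1:1 hypothesis (Σ ratio = 4, N = 1524):
  spiny-fruited bitter: 1524 × 1/4 = 381
  spiny-fruited non-bitter: 1524 × 1/4 = 381
  smooth-fruited bitter: 1524 × 1/4 = 381
  smooth-fruited non-bitter: 1524 × 1/4 = 381
χ² = Σ (O − E)² / E
  spiny-fruited bitter: (377 − 381)² / 381 = 0.0420
  spiny-fruited non-bitter: (418 − 381)² / 381 = 3.5932
  smooth-fruited bitter: (355 − 381)² / 381 = 1.7743
  smooth-fruited non-bitter: (374 − 381)² / 381 = 0.1286
χ² = 0.0420 + 3.5932 + 1.7743 + 0.1286 = 5.5381 ≈ 5.538
Degrees of freedom = 4 − 1 = 3; critical value at α = 0.05 is 7.815.
Since 5.538 < 7.815, we fail to reject the null hypothesis — the data are consistent with the 1:1:1:1 ratio.

5.538; consistent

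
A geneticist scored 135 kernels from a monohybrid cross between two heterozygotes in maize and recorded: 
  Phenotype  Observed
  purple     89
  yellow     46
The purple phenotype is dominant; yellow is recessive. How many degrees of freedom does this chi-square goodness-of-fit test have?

1

For a monohybrid cross between heterozygotes with complete dominance, the expected phenotypic ratio is 3:1.
A goodness-of-fit test with 2 phenotype classes has df = 2 − 1 = 1.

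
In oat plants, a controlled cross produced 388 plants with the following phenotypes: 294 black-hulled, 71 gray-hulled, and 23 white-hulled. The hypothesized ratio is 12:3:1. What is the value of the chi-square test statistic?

0.137

The 12:3:1 ratio has 16 parts, so with N = 388 the expected counts are:
  black-hulled: 388 × 12/16 = 291
  gray-hulled: 388 × 3/16 = 72.75
  white-hulled: 388 × 1/16 = 24.25
χ² = Σ (O − E)² / E
  black-hulled: (294 − 291)² / 291 = 0.0309
  gray-hulled: (71 − 72.75)² / 72.75 = 0.0421
  white-hulled: (23 − 24.25)² / 24.25 = 0.0644
χ² = 0.0309 + 0.0421 + 0.0644 = 0.1374 ≈ 0.137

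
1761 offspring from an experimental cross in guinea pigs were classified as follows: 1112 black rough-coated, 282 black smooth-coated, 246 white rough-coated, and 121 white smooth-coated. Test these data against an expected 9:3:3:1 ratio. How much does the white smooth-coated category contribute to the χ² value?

Expected counts for N = 1761 under a 9:3:3:1 ratio (total parts = 16):
  black rough-coated: 1761 × 9/16 = 990.5625
  black smooth-coated: 1761 × 3/16 = 330.1875
  white rough-coated: 1761 × 3/16 = 330.1875
  white smooth-coated: 1761 × 1/16 = 110.0625
Contribution of white smooth-coated: (121 − 110.0625)² / 110.0625 = 1.0869

1.087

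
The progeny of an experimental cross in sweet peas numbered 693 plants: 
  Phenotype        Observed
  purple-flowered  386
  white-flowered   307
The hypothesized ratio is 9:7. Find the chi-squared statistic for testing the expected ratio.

0.085

Total ratio parts = 16. Expected numbers out of 693:
  purple-flowered: 693 × 9/16 = 389.8125
  white-flowered: 693 × 7/16 = 303.1875
χ² = Σ (O − E)² / E
  purple-flowered: (386 − 389.8125)² / 389.8125 = 0.0373
  white-flowered: (307 − 303.1875)² / 303.1875 = 0.0479
χ² = 0.0373 + 0.0479 = 0.0852 ≈ 0.085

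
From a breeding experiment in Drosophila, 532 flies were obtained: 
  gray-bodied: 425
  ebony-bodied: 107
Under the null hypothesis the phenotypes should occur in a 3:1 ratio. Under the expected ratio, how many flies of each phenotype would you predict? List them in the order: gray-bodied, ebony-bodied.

399, 133

Under the 3:1 hypothesis (Σ ratio = 4, N = 532):
  gray-bodied: 532 × 3/4 = 399
  ebony-bodied: 532 × 1/4 = 133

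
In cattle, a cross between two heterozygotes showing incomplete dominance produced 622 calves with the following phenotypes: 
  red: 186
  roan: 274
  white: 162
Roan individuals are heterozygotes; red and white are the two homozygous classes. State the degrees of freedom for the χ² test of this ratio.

With incomplete dominance, a heterozygote × heterozygote cross gives a 1:2:1 phenotypic ratio.
A goodness-of-fit test with 3 phenotype classes has df = 3 − 1 = 2.

2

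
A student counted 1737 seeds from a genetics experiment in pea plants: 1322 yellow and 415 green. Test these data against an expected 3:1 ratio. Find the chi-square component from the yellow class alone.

0.284

Expected counts for N = 1737 under a 3:1 ratio (total parts = 4):
  yellow: 1737 × 3/4 = 1302.75
  green: 1737 × 1/4 = 434.25
Contribution of yellow: (1322 − 1302.75)² / 1302.75 = 0.2844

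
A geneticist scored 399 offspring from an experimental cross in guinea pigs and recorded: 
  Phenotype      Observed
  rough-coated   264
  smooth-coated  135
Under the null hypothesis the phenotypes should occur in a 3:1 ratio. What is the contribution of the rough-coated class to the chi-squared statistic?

4.152

The 3:1 ratio has 4 parts, so with N = 399 the expected counts are:
  rough-coated: 399 × 3/4 = 299.25
  smooth-coated: 399 × 1/4 = 99.75
Contribution of rough-coated: (264 − 299.25)² / 299.25 = 4.1523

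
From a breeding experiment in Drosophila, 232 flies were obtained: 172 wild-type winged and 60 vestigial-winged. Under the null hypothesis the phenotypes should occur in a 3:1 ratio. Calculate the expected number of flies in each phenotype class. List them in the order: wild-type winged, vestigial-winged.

174, 58

Under the 3:1 hypothesis (Σ ratio = 4, N = 232):
  wild-type winged: 232 × 3/4 = 174
  vestigial-winged: 232 × 1/4 = 58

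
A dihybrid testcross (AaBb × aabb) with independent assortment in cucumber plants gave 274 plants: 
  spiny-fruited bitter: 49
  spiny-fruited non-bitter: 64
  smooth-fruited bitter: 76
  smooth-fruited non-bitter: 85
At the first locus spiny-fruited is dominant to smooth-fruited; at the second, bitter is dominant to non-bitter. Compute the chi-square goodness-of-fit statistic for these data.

10.642

A dihybrid testcross with independent assortment gives a 1:1:1:1 ratio.
Expected counts for N = 274 under a 1:1:1:1 ratio (total parts = 4):
  spiny-fruited bitter: 274 × 1/4 = 68.5
  spiny-fruited non-bitter: 274 × 1/4 = 68.5
  smooth-fruited bitter: 274 × 1/4 = 68.5
  smooth-fruited non-bitter: 274 × 1/4 = 68.5
χ² = Σ (O − E)² / E
  spiny-fruited bitter: (49 − 68.5)² / 68.5 = 5.5511
  spiny-fruited non-bitter: (64 − 68.5)² / 68.5 = 0.2956
  smooth-fruited bitter: (76 − 68.5)² / 68.5 = 0.8212
  smooth-fruited non-bitter: (85 − 68.5)² / 68.5 = 3.9745
χ² = 5.5511 + 0.2956 + 0.8212 + 3.9745 = 10.6424 ≈ 10.642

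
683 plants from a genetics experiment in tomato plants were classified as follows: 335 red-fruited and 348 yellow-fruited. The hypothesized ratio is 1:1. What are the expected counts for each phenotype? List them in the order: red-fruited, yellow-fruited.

The 1:1 ratio has 2 parts, so with N = 683 the expected counts are:
  red-fruited: 683 × 1/2 = 341.5
  yellow-fruited: 683 × 1/2 = 341.5

341.5, 341.5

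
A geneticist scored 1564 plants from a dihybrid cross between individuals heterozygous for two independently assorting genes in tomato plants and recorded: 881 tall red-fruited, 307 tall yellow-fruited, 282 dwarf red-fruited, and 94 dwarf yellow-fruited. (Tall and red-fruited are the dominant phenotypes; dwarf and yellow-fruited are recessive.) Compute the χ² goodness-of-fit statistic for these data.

1.222

A dihybrid F₂ with independent assortment and complete dominance at both loci gives a 9:3:3:1 phenotypic ratio.
Expected counts for N = 1564 under a 9:3:3:1 ratio (total parts = 16):
  tall red-fruited: 1564 × 9/16 = 879.75
  tall yellow-fruited: 1564 × 3/16 = 293.25
  dwarf red-fruited: 1564 × 3/16 = 293.25
  dwarf yellow-fruited: 1564 × 1/16 = 97.75
χ² = Σ (O − E)² / E
  tall red-fruited: (881 − 879.75)² / 879.75 = 0.0018
  tall yellow-fruited: (307 − 293.25)² / 293.25 = 0.6447
  dwarf red-fruited: (282 − 293.25)² / 293.25 = 0.4316
  dwarf yellow-fruited: (94 − 97.75)² / 97.75 = 0.1439
χ² = 0.0018 + 0.6447 + 0.4316 + 0.1439 = 1.222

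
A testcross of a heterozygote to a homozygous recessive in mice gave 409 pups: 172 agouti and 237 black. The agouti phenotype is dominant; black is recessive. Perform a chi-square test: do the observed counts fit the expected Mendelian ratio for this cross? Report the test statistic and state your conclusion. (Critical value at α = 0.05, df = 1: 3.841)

A testcross of a heterozygote (Aa × aa) gives a 1:1 phenotypic ratio.
Under the 1:1 hypothesis (Σ ratio = 2, N = 409):
  agouti: 409 × 1/2 = 204.5
  black: 409 × 1/2 = 204.5
χ² = Σ (O − E)² / E
  agouti: (172 − 204.5)² / 204.5 = 5.1650
  black: (237 − 204.5)² / 204.5 = 5.1650
χ² = 5.1650 + 5.1650 = 10.330
Degrees of freedom = 2 − 1 = 1; critical value at α = 0.05 is 3.841.
Since 10.330 > 3.841, we reject the null hypothesis — the data do not fit the 1:1 ratio.

10.330; not consistent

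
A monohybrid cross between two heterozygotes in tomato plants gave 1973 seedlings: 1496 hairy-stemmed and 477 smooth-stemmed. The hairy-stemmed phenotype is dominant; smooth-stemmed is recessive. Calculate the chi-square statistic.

For a monohybrid cross between heterozygotes with complete dominance, the expected phenotypic ratio is 3:1.
The 3:1 ratio has 4 parts, so with N = 1973 the expected counts are:
  hairy-stemmed: 1973 × 3/4 = 1479.75
  smooth-stemmed: 1973 × 1/4 = 493.25
χ² = Σ (O − E)² / E
  hairy-stemmed: (1496 − 1479.75)² / 1479.75 = 0.1785
  smooth-stemmed: (477 − 493.25)² / 493.25 = 0.5354
χ² = 0.1785 + 0.5354 = 0.7139 ≈ 0.714

0.714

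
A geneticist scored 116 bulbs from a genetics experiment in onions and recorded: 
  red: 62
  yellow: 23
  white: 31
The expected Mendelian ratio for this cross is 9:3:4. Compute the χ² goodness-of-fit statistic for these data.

Total ratio parts = 16. Expected numbers out of 116:
  red: 116 × 9/16 = 65.25
  yellow: 116 × 3/16 = 21.75
  white: 116 × 4/16 = 29
χ² = Σ (O − E)² / E
  red: (62 − 65.25)² / 65.25 = 0.1619
  yellow: (23 − 21.75)² / 21.75 = 0.0718
  white: (31 − 29)² / 29 = 0.1379
χ² = 0.1619 + 0.0718 + 0.1379 = 0.3716 ≈ 0.372

0.372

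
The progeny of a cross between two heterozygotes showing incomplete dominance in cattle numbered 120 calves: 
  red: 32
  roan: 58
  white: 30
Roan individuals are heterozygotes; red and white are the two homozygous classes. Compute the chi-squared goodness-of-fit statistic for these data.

With incomplete dominance, a heterozygote × heterozygote cross gives a 1:2:1 phenotypic ratio.
Under the 1:2:1 hypothesis (Σ ratio = 4, N = 120):
  red: 120 × 1/4 = 30
  roan: 120 × 2/4 = 60
  white: 120 × 1/4 = 30
χ² = Σ (O − E)² / E
  red: (32 − 30)² / 30 = 0.1333
  roan: (58 − 60)² / 60 = 0.0667
  white: (30 − 30)² / 30 = 0.0000
χ² = 0.1333 + 0.0667 + 0.0000 = 0.200

0.200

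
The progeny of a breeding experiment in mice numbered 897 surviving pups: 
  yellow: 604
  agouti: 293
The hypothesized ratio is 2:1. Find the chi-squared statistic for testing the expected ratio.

0.181

Expected counts for N = 897 under a 2:1 ratio (total parts = 3):
  yellow: 897 × 2/3 = 598
  agouti: 897 × 1/3 = 299
χ² = Σ (O − E)² / E
  yellow: (604 − 598)² / 598 = 0.0602
  agouti: (293 − 299)² / 299 = 0.1204
χ² = 0.0602 + 0.1204 = 0.1806 ≈ 0.181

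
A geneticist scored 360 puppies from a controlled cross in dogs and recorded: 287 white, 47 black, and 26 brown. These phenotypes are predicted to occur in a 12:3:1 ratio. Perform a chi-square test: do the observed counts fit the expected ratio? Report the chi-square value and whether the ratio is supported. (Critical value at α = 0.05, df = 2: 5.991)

7.841; not consistent

Under the 12:3:1 hypothesis (Σ ratio = 16, N = 360):
  white: 360 × 12/16 = 270
  black: 360 × 3/16 = 67.5
  brown: 360 × 1/16 = 22.5
χ² = Σ (O − E)² / E
  white: (287 − 270)² / 270 = 1.0704
  black: (47 − 67.5)² / 67.5 = 6.2259
  brown: (26 − 22.5)² / 22.5 = 0.5444
χ² = 1.0704 + 6.2259 + 0.5444 = 7.8407 ≈ 7.841
Degrees of freedom = 3 − 1 = 2; critical value at α = 0.05 is 5.991.
Since 7.841 > 5.991, we reject the null hypothesis — the data do not fit the 12:3:1 ratio.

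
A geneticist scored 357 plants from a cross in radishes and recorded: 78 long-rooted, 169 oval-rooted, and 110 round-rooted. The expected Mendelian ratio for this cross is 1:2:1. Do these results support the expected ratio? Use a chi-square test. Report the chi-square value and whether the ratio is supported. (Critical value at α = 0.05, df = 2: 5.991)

6.748; not consistent

Under the 1:2:1 hypothesis (Σ ratio = 4, N = 357):
  long-rooted: 357 × 1/4 = 89.25
  oval-rooted: 357 × 2/4 = 178.5
  round-rooted: 357 × 1/4 = 89.25
χ² = Σ (O − E)² / E
  long-rooted: (78 − 89.25)² / 89.25 = 1.4181
  oval-rooted: (169 − 178.5)² / 178.5 = 0.5056
  round-rooted: (110 − 89.25)² / 89.25 = 4.8242
χ² = 1.4181 + 0.5056 + 4.8242 = 6.7479 ≈ 6.748
Degrees of freedom = 3 − 1 = 2; critical value at α = 0.05 is 5.991.
Since 6.748 > 5.991, we reject the null hypothesis — the data do not fit the 1:2:1 ratio.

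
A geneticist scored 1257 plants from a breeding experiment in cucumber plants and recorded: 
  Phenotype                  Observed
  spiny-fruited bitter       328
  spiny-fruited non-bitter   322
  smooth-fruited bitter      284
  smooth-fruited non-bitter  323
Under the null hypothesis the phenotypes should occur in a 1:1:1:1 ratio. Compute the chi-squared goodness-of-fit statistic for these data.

3.948

Total ratio parts = 4. Expected numbers out of 1257:
  spiny-fruited bitter: 1257 × 1/4 = 314.25
  spiny-fruited non-bitter: 1257 × 1/4 = 314.25
  smooth-fruited bitter: 1257 × 1/4 = 314.25
  smooth-fruited non-bitter: 1257 × 1/4 = 314.25
χ² = Σ (O − E)² / E
  spiny-fruited bitter: (328 − 314.25)² / 314.25 = 0.6016
  spiny-fruited non-bitter: (322 − 314.25)² / 314.25 = 0.1911
  smooth-fruited bitter: (284 − 314.25)² / 314.25 = 2.9119
  smooth-fruited non-bitter: (323 − 314.25)² / 314.25 = 0.2436
χ² = 0.6016 + 0.1911 + 2.9119 + 0.2436 = 3.9482 ≈ 3.948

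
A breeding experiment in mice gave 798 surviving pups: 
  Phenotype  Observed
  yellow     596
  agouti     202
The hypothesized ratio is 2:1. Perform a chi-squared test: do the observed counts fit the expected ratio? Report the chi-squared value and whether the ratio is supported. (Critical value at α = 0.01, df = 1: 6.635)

23.098; not consistent

Total ratio parts = 3. Expected numbers out of 798:
  yellow: 798 × 2/3 = 532
  agouti: 798 × 1/3 = 266
χ² = Σ (O − E)² / E
  yellow: (596 − 532)² / 532 = 7.6992
  agouti: (202 − 266)² / 266 = 15.3985
χ² = 7.6992 + 15.3985 = 23.0977 ≈ 23.098
Degrees of freedom = 2 − 1 = 1; critical value at α = 0.01 is 6.635.
Since 23.098 > 6.635, we reject the null hypothesis — the data do not fit the 2:1 ratio.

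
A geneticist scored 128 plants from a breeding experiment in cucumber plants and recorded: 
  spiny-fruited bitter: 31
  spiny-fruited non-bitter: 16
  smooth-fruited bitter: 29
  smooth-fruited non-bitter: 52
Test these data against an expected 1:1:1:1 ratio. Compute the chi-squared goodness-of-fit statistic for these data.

20.812

The 1:1:1:1 ratio has 4 parts, so with N = 128 the expected counts are:
  spiny-fruited bitter: 128 × 1/4 = 32
  spiny-fruited non-bitter: 128 × 1/4 = 32
  smooth-fruited bitter: 128 × 1/4 = 32
  smooth-fruited non-bitter: 128 × 1/4 = 32
χ² = Σ (O − E)² / E
  spiny-fruited bitter: (31 − 32)² / 32 = 0.0312
  spiny-fruited non-bitter: (16 − 32)² / 32 = 8.0000
  smooth-fruited bitter: (29 − 32)² / 32 = 0.2812
  smooth-fruited non-bitter: (52 − 32)² / 32 = 12.5000
χ² = 0.0312 + 8.0000 + 0.2812 + 12.5000 = 20.8124 ≈ 20.812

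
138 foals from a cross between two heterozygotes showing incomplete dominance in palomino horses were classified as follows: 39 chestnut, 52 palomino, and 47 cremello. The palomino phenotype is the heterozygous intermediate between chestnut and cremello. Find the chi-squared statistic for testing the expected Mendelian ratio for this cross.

9.304

With incomplete dominance, a heterozygote × heterozygote cross gives a 1:2:1 phenotypic ratio.
Expected counts for N = 138 under a 1:2:1 ratio (total parts = 4):
  chestnut: 138 × 1/4 = 34.5
  palomino: 138 × 2/4 = 69
  cremello: 138 × 1/4 = 34.5
χ² = Σ (O − E)² / E
  chestnut: (39 − 34.5)² / 34.5 = 0.5870
  palomino: (52 − 69)² / 69 = 4.1884
  cremello: (47 − 34.5)² / 34.5 = 4.5290
χ² = 0.5870 + 4.1884 + 4.5290 = 9.3044 ≈ 9.304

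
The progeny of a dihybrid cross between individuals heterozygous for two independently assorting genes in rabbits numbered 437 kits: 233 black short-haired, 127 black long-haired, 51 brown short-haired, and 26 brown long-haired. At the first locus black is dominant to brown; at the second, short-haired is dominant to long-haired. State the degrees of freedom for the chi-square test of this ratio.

A dihybrid F₂ with independent assortment and complete dominance at both loci gives a 9:3:3:1 phenotypic ratio.
A goodness-of-fit test with 4 phenotype classes has df = 4 − 1 = 3.

3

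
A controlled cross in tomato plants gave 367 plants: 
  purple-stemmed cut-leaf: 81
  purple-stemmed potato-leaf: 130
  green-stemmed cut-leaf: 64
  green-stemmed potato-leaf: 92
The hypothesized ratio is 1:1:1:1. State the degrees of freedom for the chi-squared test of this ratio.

3

A goodness-of-fit test with 4 phenotype classes has df = 4 − 1 = 3.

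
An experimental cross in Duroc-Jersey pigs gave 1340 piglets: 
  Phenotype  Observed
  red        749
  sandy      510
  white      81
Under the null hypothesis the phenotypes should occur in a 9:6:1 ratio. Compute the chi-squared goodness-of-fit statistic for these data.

Total ratio parts = 16. Expected numbers out of 1340:
  red: 1340 × 9/16 = 753.75
  sandy: 1340 × 6/16 = 502.5
  white: 1340 × 1/16 = 83.75
χ² = Σ (O − E)² / E
  red: (749 − 753.75)² / 753.75 = 0.0299
  sandy: (510 − 502.5)² / 502.5 = 0.1119
  white: (81 − 83.75)² / 83.75 = 0.0903
χ² = 0.0299 + 0.1119 + 0.0903 = 0.2321 ≈ 0.232

0.232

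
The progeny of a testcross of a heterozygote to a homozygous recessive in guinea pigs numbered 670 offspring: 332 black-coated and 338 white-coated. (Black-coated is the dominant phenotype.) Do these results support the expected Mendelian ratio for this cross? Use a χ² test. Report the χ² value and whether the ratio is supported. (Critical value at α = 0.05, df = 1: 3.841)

0.054; consistent

A testcross of a heterozygote (Aa × aa) gives a 1:1 phenotypic ratio.
Under the 1:1 hypothesis (Σ ratio = 2, N = 670):
  black-coated: 670 × 1/2 = 335
  white-coated: 670 × 1/2 = 335
χ² = Σ (O − E)² / E
  black-coated: (332 − 335)² / 335 = 0.0269
  white-coated: (338 − 335)² / 335 = 0.0269
χ² = 0.0269 + 0.0269 = 0.0538 ≈ 0.054
Degrees of freedom = 2 − 1 = 1; critical value at α = 0.05 is 3.841.
Since 0.054 < 3.841, we fail to reject the null hypothesis — the data are consistent with the 1:1 ratio.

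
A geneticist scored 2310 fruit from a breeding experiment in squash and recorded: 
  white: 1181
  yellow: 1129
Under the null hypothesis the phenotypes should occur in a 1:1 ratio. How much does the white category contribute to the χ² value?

The 1:1 ratio has 2 parts, so with N = 2310 the expected counts are:
  white: 2310 × 1/2 = 1155
  yellow: 2310 × 1/2 = 1155
Contribution of white: (1181 − 1155)² / 1155 = 0.5853

0.585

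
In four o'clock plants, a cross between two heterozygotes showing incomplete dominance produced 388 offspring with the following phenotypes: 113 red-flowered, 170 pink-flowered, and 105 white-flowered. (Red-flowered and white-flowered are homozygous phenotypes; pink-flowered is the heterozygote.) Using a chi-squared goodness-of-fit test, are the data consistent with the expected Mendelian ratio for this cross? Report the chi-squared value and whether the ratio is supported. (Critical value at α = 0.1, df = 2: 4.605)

With incomplete dominance, a heterozygote × heterozygote cross gives a 1:2:1 phenotypic ratio.
Under the 1:2:1 hypothesis (Σ ratio = 4, N = 388):
  red-flowered: 388 × 1/4 = 97
  pink-flowered: 388 × 2/4 = 194
  white-flowered: 388 × 1/4 = 97
χ² = Σ (O − E)² / E
  red-flowered: (113 − 97)² / 97 = 2.6392
  pink-flowered: (170 − 194)² / 194 = 2.9691
  white-flowered: (105 − 97)² / 97 = 0.6598
χ² = 2.6392 + 2.9691 + 0.6598 = 6.2681 ≈ 6.268
Degrees of freedom = 3 − 1 = 2; critical value at α = 0.1 is 4.605.
Since 6.268 > 4.605, we reject the null hypothesis — the data do not fit the 1:2:1 ratio.

6.268; not consistent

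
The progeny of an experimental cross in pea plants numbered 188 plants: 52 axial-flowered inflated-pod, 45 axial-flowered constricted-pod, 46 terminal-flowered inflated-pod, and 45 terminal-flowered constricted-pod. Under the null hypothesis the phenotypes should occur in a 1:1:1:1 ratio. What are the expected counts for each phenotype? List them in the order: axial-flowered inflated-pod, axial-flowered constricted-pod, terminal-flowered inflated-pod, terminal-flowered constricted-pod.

47, 47, 47, 47

Total ratio parts = 4. Expected numbers out of 188:
  axial-flowered inflated-pod: 188 × 1/4 = 47
  axial-flowered constricted-pod: 188 × 1/4 = 47
  terminal-flowered inflated-pod: 188 × 1/4 = 47
  terminal-flowered constricted-pod: 188 × 1/4 = 47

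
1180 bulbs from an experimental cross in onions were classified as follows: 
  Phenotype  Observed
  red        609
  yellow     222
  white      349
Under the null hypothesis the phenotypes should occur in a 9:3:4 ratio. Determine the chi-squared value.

The 9:3:4 ratio has 16 parts, so with N = 1180 the expected counts are:
  red: 1180 × 9/16 = 663.75
  yellow: 1180 × 3/16 = 221.25
  white: 1180 × 4/16 = 295
χ² = Σ (O − E)² / E
  red: (609 − 663.75)² / 663.75 = 4.5161
  yellow: (222 − 221.25)² / 221.25 = 0.0025
  white: (349 − 295)² / 295 = 9.8847
χ² = 4.5161 + 0.0025 + 9.8847 = 14.4033 ≈ 14.403

14.403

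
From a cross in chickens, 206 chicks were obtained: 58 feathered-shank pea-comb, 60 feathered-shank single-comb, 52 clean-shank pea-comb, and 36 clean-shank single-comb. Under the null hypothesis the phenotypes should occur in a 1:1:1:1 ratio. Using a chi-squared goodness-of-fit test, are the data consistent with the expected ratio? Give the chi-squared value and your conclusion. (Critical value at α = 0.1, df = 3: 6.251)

Under the 1:1:1:1 hypothesis (Σ ratio = 4, N = 206):
  feathered-shank pea-comb: 206 × 1/4 = 51.5
  feathered-shank single-comb: 206 × 1/4 = 51.5
  clean-shank pea-comb: 206 × 1/4 = 51.5
  clean-shank single-comb: 206 × 1/4 = 51.5
χ² = Σ (O − E)² / E
  feathered-shank pea-comb: (58 − 51.5)² / 51.5 = 0.8204
  feathered-shank single-comb: (60 − 51.5)² / 51.5 = 1.4029
  clean-shank pea-comb: (52 − 51.5)² / 51.5 = 0.0049
  clean-shank single-comb: (36 − 51.5)² / 51.5 = 4.6650
χ² = 0.8204 + 1.4029 + 0.0049 + 4.6650 = 6.8932 ≈ 6.893
Degrees of freedom = 4 − 1 = 3; critical value at α = 0.1 is 6.251.
Since 6.893 > 6.251, we reject the null hypothesis — the data do not fit the 1:1:1:1 ratio.

6.893; not consistent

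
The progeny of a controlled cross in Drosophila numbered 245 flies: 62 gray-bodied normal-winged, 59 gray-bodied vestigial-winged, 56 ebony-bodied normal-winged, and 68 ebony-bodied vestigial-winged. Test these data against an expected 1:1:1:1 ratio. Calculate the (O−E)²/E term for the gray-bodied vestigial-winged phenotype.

Total ratio parts = 4. Expected numbers out of 245:
  gray-bodied normal-winged: 245 × 1/4 = 61.25
  gray-bodied vestigial-winged: 245 × 1/4 = 61.25
  ebony-bodied normal-winged: 245 × 1/4 = 61.25
  ebony-bodied vestigial-winged: 245 × 1/4 = 61.25
Contribution of gray-bodied vestigial-winged: (59 − 61.25)² / 61.25 = 0.0827

0.083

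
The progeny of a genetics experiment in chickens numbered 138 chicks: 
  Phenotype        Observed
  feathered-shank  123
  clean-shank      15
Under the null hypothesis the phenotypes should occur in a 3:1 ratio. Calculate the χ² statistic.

14.696

The 3:1 ratio has 4 parts, so with N = 138 the expected counts are:
  feathered-shank: 138 × 3/4 = 103.5
  clean-shank: 138 × 1/4 = 34.5
χ² = Σ (O − E)² / E
  feathered-shank: (123 − 103.5)² / 103.5 = 3.6739
  clean-shank: (15 − 34.5)² / 34.5 = 11.0217
χ² = 3.6739 + 11.0217 = 14.6956 ≈ 14.696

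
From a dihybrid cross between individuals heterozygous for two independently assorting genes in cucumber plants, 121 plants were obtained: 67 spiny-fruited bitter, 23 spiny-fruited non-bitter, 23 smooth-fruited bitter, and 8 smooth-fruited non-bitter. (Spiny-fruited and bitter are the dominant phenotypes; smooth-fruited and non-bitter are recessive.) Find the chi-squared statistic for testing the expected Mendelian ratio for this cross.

0.051

A dihybrid F₂ with independent assortment and complete dominance at both loci gives a 9:3:3:1 phenotypic ratio.
Under the 9:3:3:1 hypothesis (Σ ratio = 16, N = 121):
  spiny-fruited bitter: 121 × 9/16 = 68.0625
  spiny-fruited non-bitter: 121 × 3/16 = 22.6875
  smooth-fruited bitter: 121 × 3/16 = 22.6875
  smooth-fruited non-bitter: 121 × 1/16 = 7.5625
χ² = Σ (O − E)² / E
  spiny-fruited bitter: (67 − 68.0625)² / 68.0625 = 0.0166
  spiny-fruited non-bitter: (23 − 22.6875)² / 22.6875 = 0.0043
  smooth-fruited bitter: (23 − 22.6875)² / 22.6875 = 0.0043
  smooth-fruited non-bitter: (8 − 7.5625)² / 7.5625 = 0.0253
χ² = 0.0166 + 0.0043 + 0.0043 + 0.0253 = 0.0505 ≈ 0.051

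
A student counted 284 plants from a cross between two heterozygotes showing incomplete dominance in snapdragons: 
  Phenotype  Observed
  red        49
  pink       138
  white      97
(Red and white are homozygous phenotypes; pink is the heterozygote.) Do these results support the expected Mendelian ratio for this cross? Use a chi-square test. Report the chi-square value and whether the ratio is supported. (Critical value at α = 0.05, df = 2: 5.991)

With incomplete dominance, a heterozygote × heterozygote cross gives a 1:2:1 phenotypic ratio.
Total ratio parts = 4. Expected numbers out of 284:
  red: 284 × 1/4 = 71
  pink: 284 × 2/4 = 142
  white: 284 × 1/4 = 71
χ² = Σ (O − E)² / E
  red: (49 − 71)² / 71 = 6.8169
  pink: (138 − 142)² / 142 = 0.1127
  white: (97 − 71)² / 71 = 9.5211
χ² = 6.8169 + 0.1127 + 9.5211 = 16.4507 ≈ 16.451
Degrees of freedom = 3 − 1 = 2; critical value at α = 0.05 is 5.991.
Since 16.451 > 5.991, we reject the null hypothesis — the data do not fit the 1:2:1 ratio.

16.451; not consistent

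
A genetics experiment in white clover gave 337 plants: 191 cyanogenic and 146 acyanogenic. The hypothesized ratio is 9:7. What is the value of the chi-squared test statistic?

0.025

Under the 9:7 hypothesis (Σ ratio = 16, N = 337):
  cyanogenic: 337 × 9/16 = 189.5625
  acyanogenic: 337 × 7/16 = 147.4375
χ² = Σ (O − E)² / E
  cyanogenic: (191 − 189.5625)² / 189.5625 = 0.0109
  acyanogenic: (146 − 147.4375)² / 147.4375 = 0.0140
χ² = 0.0109 + 0.0140 = 0.0249 ≈ 0.025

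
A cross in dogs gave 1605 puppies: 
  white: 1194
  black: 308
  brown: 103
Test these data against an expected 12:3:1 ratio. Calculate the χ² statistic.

Under the 12:3:1 hypothesis (Σ ratio = 16, N = 1605):
  white: 1605 × 12/16 = 1203.75
  black: 1605 × 3/16 = 300.9375
  brown: 1605 × 1/16 = 100.3125
χ² = Σ (O − E)² / E
  white: (1194 − 1203.75)² / 1203.75 = 0.0790
  black: (308 − 300.9375)² / 300.9375 = 0.1657
  brown: (103 − 100.3125)² / 100.3125 = 0.0720
χ² = 0.0790 + 0.1657 + 0.0720 = 0.3167 ≈ 0.317

0.317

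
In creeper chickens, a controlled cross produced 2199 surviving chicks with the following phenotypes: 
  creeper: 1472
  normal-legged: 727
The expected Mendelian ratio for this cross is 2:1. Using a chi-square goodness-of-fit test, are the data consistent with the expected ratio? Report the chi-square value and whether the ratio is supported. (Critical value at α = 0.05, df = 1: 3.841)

0.074; consistent

The 2:1 ratio has 3 parts, so with N = 2199 the expected counts are:
  creeper: 2199 × 2/3 = 1466
  normal-legged: 2199 × 1/3 = 733
χ² = Σ (O − E)² / E
  creeper: (1472 − 1466)² / 1466 = 0.0246
  normal-legged: (727 − 733)² / 733 = 0.0491
χ² = 0.0246 + 0.0491 = 0.0737 ≈ 0.074
Degrees of freedom = 2 − 1 = 1; critical value at α = 0.05 is 3.841.
Since 0.074 < 3.841, we fail to reject the null hypothesis — the data are consistent with the 2:1 ratio.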